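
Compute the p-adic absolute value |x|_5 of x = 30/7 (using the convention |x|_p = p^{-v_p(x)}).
|30/7|_5 = 1/5

Step 1 — compute v_5(x) by factoring powers of 5 out of the numerator and denominator: v_5(30/7) = 1. Step 2 — apply |x|_p = p^{-v_p(x)} = 5^{-1} = 1/5.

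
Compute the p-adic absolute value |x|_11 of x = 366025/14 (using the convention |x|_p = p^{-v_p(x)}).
|366025/14|_11 = 1/14641

Step 1 — compute v_11(x) by factoring powers of 11 out of the numerator and denominator: v_11(366025/14) = 4. Step 2 — apply |x|_p = p^{-v_p(x)} = 11^{-4} = 1/14641.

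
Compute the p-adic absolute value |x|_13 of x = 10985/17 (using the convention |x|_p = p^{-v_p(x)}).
|10985/17|_13 = 1/2197

Step 1 — compute v_13(x) by factoring powers of 13 out of the numerator and denominator: v_13(10985/17) = 3. Step 2 — apply |x|_p = p^{-v_p(x)} = 13^{-3} = 1/2197.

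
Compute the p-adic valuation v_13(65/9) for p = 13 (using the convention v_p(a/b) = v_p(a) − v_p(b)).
v_13(65/9) = 1

Factor powers of 13 from the numerator and denominator of the reduced fraction: 65 = 13^1 · 5 and 9 = 13^0 · 9. Apply v_p(a/b) = v_p(a) − v_p(b): v_13(65/9) = 1 − 0 = 1.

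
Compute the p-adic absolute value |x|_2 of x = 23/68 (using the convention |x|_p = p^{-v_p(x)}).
|23/68|_2 = 4

Step 1 — compute v_2(x) by factoring powers of 2 out of the numerator and denominator: v_2(23/68) = -2. Step 2 — apply |x|_p = p^{-v_p(x)} = 2^{2} = 4.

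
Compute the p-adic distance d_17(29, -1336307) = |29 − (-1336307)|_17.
d_17(29, -1336307) = 1/83521

Step 1 — x − y = 29 − (-1336307) = 1336336. Step 2 — v_17(1336336) = 4 (factor: 1336336 = (17^4 · 16); the sign does not affect v_p). Step 3 — |x − y|_17 = 17^{-4} = 1/83521.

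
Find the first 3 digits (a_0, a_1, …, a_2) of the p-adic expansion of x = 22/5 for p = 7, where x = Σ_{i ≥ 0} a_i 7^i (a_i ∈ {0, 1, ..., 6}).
(a_0, …, a_2) = (3, 3, 1)

v_7(22/5) = 0 (numerator and denominator both coprime to 7), so x ∈ ℤ_7^×. Compute digits iteratively via a_i = x_i mod 7, x_{i+1} = (x_i − a_i)/7, with x_0 = x:
  x_0 = 22/5;  a_0 = 3;  x_1 = (x_0 − 3)/7 = 1/5
  x_1 = 1/5;  a_1 = 3;  x_2 = (x_1 − 3)/7 = -2/5
  x_2 = -2/5;  a_2 = 1;  x_3 = (x_2 − 1)/7 = -1/5
Digits: (3, 3, 1).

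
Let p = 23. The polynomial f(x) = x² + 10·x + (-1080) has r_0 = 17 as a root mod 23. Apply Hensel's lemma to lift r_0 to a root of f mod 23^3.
r_2 = 5790 (mod 12167)

Hensel: r_{i+1} = r_i − f(r_i)·(f′(r_i))^{-1} mod 23^{i+2}, f′(x) = 2x + 10. Iterate:
  r_0 = 17 (mod 23)
  r_1 = 500 (mod 529)
  r_2 = 5790 (mod 12167)
Final: r = 5790 satisfies f(r) ≡ 0 mod 23^3.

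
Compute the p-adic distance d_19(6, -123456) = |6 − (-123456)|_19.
d_19(6, -123456) = 1/6859

Step 1 — x − y = 6 − (-123456) = 123462. Step 2 — v_19(123462) = 3 (factor: 123462 = (19^3 · 18); the sign does not affect v_p). Step 3 — |x − y|_19 = 19^{-3} = 1/6859.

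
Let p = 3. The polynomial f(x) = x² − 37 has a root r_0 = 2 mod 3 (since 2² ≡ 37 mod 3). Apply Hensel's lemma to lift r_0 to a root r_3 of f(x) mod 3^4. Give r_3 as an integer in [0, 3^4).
r_3 = 62 (mod 81)

Hensel's recurrence: r_{i+1} = r_i − f(r_i)·(f′(r_i))^{-1} mod 3^{i+2}, with f′(x) = 2x. Iterate:
  r_0 = 2 (mod 3)
  r_1 = 8 (mod 9)
  r_2 = 8 (mod 27)
  r_3 = 62 (mod 81)
Final: r_3 = 62, and one checks f(r_3) ≡ 0 mod 3^4.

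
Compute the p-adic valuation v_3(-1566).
v_3(-1566) = 3

v_3(n) is the largest exponent k such that 3^k divides n. Factor out: -1566 = -3^3 · 58. (Sign doesn't affect v_p.) So v_3(-1566) = 3.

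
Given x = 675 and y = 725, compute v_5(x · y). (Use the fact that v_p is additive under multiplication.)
v_5(489375) = 4

v_p(x) = 2 (factor: 675 = 5^2 · 27); v_p(y) = 2 (factor: 725 = 5^2 · 29). Additivity: v_p(xy) = v_p(x) + v_p(y) = 2 + 2 = 4. (Direct check: xy = 489375 = 5^4 · (783).)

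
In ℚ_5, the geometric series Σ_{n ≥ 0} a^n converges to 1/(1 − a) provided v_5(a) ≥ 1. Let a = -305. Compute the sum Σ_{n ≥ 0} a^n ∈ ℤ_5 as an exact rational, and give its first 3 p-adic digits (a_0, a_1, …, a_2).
Σ a^n = 1/(1 − a) = 1/306;  first 3 digits = (1, 4, 3)

v_5(a) = 1 ≥ 1, so the series converges in ℤ_5 to 1/(1 − a) = 1/(1 − (-305)) = 1/306. Expand this rational in ℤ_5: compute digits iteratively via d_i = x_i mod 5, x_{i+1} = (x_i − d_i)/5. The first 3 digits are (1, 4, 3).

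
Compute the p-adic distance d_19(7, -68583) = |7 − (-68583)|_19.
d_19(7, -68583) = 1/6859

Step 1 — x − y = 7 − (-68583) = 68590. Step 2 — v_19(68590) = 3 (factor: 68590 = (19^3 · 10); the sign does not affect v_p). Step 3 — |x − y|_19 = 19^{-3} = 1/6859.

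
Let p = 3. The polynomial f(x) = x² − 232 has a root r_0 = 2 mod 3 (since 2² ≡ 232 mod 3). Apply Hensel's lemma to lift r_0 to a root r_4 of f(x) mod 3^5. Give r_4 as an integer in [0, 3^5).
r_4 = 212 (mod 243)

Hensel's recurrence: r_{i+1} = r_i − f(r_i)·(f′(r_i))^{-1} mod 3^{i+2}, with f′(x) = 2x. Iterate:
  r_0 = 2 (mod 3)
  r_1 = 5 (mod 9)
  r_2 = 23 (mod 27)
  r_3 = 50 (mod 81)
  r_4 = 212 (mod 243)
Final: r_4 = 212, and one checks f(r_4) ≡ 0 mod 3^5.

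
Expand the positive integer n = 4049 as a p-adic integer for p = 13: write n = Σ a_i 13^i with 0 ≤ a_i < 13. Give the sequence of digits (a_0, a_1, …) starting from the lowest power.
(a_0, a_1, …) = (6, 12, 10, 1)

Repeated division by 13 gives the digits low-to-high: 4049 = 6 + 12·13^1 + 10·13^2 + 1·13^3. Digit sequence: (6, 12, 10, 1).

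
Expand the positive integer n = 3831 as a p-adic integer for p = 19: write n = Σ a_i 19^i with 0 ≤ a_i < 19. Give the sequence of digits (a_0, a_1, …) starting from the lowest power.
(a_0, a_1, …) = (12, 11, 10)

Repeated division by 19 gives the digits low-to-high: 3831 = 12 + 11·19^1 + 10·19^2. Digit sequence: (12, 11, 10).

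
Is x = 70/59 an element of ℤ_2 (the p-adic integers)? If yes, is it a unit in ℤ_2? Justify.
x ∈ ℤ_2 but not a unit; v_2(x) = 1 > 0

ℤ_2 = {x ∈ ℚ_2 : v_2(x) ≥ 0} and ℤ_2^× = {x ∈ ℤ_2 : v_2(x) = 0}. Here v_2(70/59) = v_2(num) − v_2(den) = 1; compare against these criteria.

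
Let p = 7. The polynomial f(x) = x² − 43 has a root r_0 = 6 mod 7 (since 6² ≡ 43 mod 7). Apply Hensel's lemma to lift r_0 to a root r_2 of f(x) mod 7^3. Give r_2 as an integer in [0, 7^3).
r_2 = 27 (mod 343)

Hensel's recurrence: r_{i+1} = r_i − f(r_i)·(f′(r_i))^{-1} mod 7^{i+2}, with f′(x) = 2x. Iterate:
  r_0 = 6 (mod 7)
  r_1 = 27 (mod 49)
  r_2 = 27 (mod 343)
Final: r_2 = 27, and one checks f(r_2) ≡ 0 mod 7^3.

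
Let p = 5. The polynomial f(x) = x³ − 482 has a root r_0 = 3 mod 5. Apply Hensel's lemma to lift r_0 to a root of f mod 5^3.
r_2 = 93 (mod 125)

Hensel: r_{i+1} = r_i − f(r_i)/f′(r_i) mod 5^{i+2}, where f′(x) = 3x². Iterate:
  r_0 = 3 (mod 5)
  r_1 = 18 (mod 25)
  r_2 = 93 (mod 125)
Final: r = 93 with f(r) ≡ 0 mod 5^3.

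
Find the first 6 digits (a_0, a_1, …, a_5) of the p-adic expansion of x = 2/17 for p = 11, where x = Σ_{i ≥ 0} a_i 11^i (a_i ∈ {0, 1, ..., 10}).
(a_0, …, a_5) = (4, 10, 1, 5, 6, 2)

v_11(2/17) = 0 (numerator and denominator both coprime to 11), so x ∈ ℤ_11^×. Compute digits iteratively via a_i = x_i mod 11, x_{i+1} = (x_i − a_i)/11, with x_0 = x:
  x_0 = 2/17;  a_0 = 4;  x_1 = (x_0 − 4)/11 = -6/17
  x_1 = -6/17;  a_1 = 10;  x_2 = (x_1 − 10)/11 = -16/17
  x_2 = -16/17;  a_2 = 1;  x_3 = (x_2 − 1)/11 = -3/17
  x_3 = -3/17;  a_3 = 5;  x_4 = (x_3 − 5)/11 = -8/17
  x_4 = -8/17;  a_4 = 6;  x_5 = (x_4 − 6)/11 = -10/17
  x_5 = -10/17;  a_5 = 2;  x_6 = (x_5 − 2)/11 = -4/17
Digits: (4, 10, 1, 5, 6, 2).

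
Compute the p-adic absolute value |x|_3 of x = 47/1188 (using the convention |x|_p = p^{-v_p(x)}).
|47/1188|_3 = 27

Step 1 — compute v_3(x) by factoring powers of 3 out of the numerator and denominator: v_3(47/1188) = -3. Step 2 — apply |x|_p = p^{-v_p(x)} = 3^{3} = 27.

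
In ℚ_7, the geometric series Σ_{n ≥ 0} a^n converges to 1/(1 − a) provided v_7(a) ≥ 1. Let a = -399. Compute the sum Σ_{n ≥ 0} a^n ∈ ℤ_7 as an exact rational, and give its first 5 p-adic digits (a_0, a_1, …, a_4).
Σ a^n = 1/(1 − a) = 1/400;  first 5 digits = (1, 6, 6, 6, 0)

v_7(a) = 1 ≥ 1, so the series converges in ℤ_7 to 1/(1 − a) = 1/(1 − (-399)) = 1/400. Expand this rational in ℤ_7: compute digits iteratively via d_i = x_i mod 7, x_{i+1} = (x_i − d_i)/7. The first 5 digits are (1, 6, 6, 6, 0).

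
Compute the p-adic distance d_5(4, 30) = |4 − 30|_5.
d_5(4, 30) = 1

Step 1 — x − y = 4 − 30 = -26. Step 2 — v_5(-26) = 0 (factor: -26 = −(5^0 · 26); the sign does not affect v_p). Step 3 — |x − y|_5 = 5^{0} = 1.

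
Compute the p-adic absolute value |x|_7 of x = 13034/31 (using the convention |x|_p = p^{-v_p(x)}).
|13034/31|_7 = 1/343

Step 1 — compute v_7(x) by factoring powers of 7 out of the numerator and denominator: v_7(13034/31) = 3. Step 2 — apply |x|_p = p^{-v_p(x)} = 7^{-3} = 1/343.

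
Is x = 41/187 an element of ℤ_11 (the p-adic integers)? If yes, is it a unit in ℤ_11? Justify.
x ∉ ℤ_11 (v_11(x) = -1 < 0)

ℤ_11 = {x ∈ ℚ_11 : v_11(x) ≥ 0} and ℤ_11^× = {x ∈ ℤ_11 : v_11(x) = 0}. Here v_11(41/187) = v_11(num) − v_11(den) = -1; compare against these criteria.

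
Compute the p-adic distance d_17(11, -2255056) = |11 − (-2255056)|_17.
d_17(11, -2255056) = 1/83521

Step 1 — x − y = 11 − (-2255056) = 2255067. Step 2 — v_17(2255067) = 4 (factor: 2255067 = (17^4 · 27); the sign does not affect v_p). Step 3 — |x − y|_17 = 17^{-4} = 1/83521.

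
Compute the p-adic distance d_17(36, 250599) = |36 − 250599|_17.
d_17(36, 250599) = 1/83521

Step 1 — x − y = 36 − 250599 = -250563. Step 2 — v_17(-250563) = 4 (factor: -250563 = −(17^4 · 3); the sign does not affect v_p). Step 3 — |x − y|_17 = 17^{-4} = 1/83521.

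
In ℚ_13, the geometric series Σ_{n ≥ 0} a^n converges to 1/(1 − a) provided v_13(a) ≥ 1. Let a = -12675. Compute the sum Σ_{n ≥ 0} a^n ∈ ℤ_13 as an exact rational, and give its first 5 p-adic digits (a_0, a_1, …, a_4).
Σ a^n = 1/(1 − a) = 1/12676;  first 5 digits = (1, 0, 3, 7, 8)

v_13(a) = 2 ≥ 1, so the series converges in ℤ_13 to 1/(1 − a) = 1/(1 − (-12675)) = 1/12676. Expand this rational in ℤ_13: compute digits iteratively via d_i = x_i mod 13, x_{i+1} = (x_i − d_i)/13. The first 5 digits are (1, 0, 3, 7, 8).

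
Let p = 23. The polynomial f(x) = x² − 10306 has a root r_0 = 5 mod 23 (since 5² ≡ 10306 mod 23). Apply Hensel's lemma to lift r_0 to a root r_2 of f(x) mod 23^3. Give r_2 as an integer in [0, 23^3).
r_2 = 5847 (mod 12167)

Hensel's recurrence: r_{i+1} = r_i − f(r_i)·(f′(r_i))^{-1} mod 23^{i+2}, with f′(x) = 2x. Iterate:
  r_0 = 5 (mod 23)
  r_1 = 28 (mod 529)
  r_2 = 5847 (mod 12167)
Final: r_2 = 5847, and one checks f(r_2) ≡ 0 mod 23^3.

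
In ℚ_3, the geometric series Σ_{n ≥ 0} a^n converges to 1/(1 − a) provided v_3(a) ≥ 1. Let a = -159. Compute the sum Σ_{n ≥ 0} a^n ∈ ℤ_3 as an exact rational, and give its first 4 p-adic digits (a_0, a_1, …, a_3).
Σ a^n = 1/(1 − a) = 1/160;  first 4 digits = (1, 1, 1, 1)

v_3(a) = 1 ≥ 1, so the series converges in ℤ_3 to 1/(1 − a) = 1/(1 − (-159)) = 1/160. Expand this rational in ℤ_3: compute digits iteratively via d_i = x_i mod 3, x_{i+1} = (x_i − d_i)/3. The first 4 digits are (1, 1, 1, 1).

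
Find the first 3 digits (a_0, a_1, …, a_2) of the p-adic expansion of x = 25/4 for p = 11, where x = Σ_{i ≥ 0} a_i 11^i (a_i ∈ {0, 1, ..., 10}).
(a_0, …, a_2) = (9, 8, 2)

v_11(25/4) = 0 (numerator and denominator both coprime to 11), so x ∈ ℤ_11^×. Compute digits iteratively via a_i = x_i mod 11, x_{i+1} = (x_i − a_i)/11, with x_0 = x:
  x_0 = 25/4;  a_0 = 9;  x_1 = (x_0 − 9)/11 = -1/4
  x_1 = -1/4;  a_1 = 8;  x_2 = (x_1 − 8)/11 = -3/4
  x_2 = -3/4;  a_2 = 2;  x_3 = (x_2 − 2)/11 = -1/4
Digits: (9, 8, 2).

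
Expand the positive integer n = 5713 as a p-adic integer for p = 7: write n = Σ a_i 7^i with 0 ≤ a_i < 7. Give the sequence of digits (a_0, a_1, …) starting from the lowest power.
(a_0, a_1, …) = (1, 4, 4, 2, 2)

Repeated division by 7 gives the digits low-to-high: 5713 = 1 + 4·7^1 + 4·7^2 + 2·7^3 + 2·7^4. Digit sequence: (1, 4, 4, 2, 2).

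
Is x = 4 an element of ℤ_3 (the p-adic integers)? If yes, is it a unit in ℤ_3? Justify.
x ∈ ℤ_3^× (unit); v_3(x) = 0

ℤ_3 = {x ∈ ℚ_3 : v_3(x) ≥ 0} and ℤ_3^× = {x ∈ ℤ_3 : v_3(x) = 0}. Here v_3(4) = v_3(num) − v_3(den) = 0; compare against these criteria.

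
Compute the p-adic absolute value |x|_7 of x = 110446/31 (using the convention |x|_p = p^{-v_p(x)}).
|110446/31|_7 = 1/2401

Step 1 — compute v_7(x) by factoring powers of 7 out of the numerator and denominator: v_7(110446/31) = 4. Step 2 — apply |x|_p = p^{-v_p(x)} = 7^{-4} = 1/2401.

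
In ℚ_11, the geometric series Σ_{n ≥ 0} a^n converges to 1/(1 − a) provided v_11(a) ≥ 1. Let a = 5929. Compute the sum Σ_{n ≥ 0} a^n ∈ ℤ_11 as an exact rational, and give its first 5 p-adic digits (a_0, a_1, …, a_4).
Σ a^n = 1/(1 − a) = -1/5928;  first 5 digits = (1, 0, 5, 4, 3)

v_11(a) = 2 ≥ 1, so the series converges in ℤ_11 to 1/(1 − a) = 1/(1 − 5929) = -1/5928. Expand this rational in ℤ_11: compute digits iteratively via d_i = x_i mod 11, x_{i+1} = (x_i − d_i)/11. The first 5 digits are (1, 0, 5, 4, 3).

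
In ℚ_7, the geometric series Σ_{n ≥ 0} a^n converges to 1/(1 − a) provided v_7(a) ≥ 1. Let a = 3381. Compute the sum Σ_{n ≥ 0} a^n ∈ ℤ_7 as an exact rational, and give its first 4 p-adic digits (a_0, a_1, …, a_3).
Σ a^n = 1/(1 − a) = -1/3380;  first 4 digits = (1, 0, 6, 2)

v_7(a) = 2 ≥ 1, so the series converges in ℤ_7 to 1/(1 − a) = 1/(1 − 3381) = -1/3380. Expand this rational in ℤ_7: compute digits iteratively via d_i = x_i mod 7, x_{i+1} = (x_i − d_i)/7. The first 4 digits are (1, 0, 6, 2).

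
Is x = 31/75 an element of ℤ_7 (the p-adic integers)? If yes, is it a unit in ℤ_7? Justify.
x ∈ ℤ_7^× (unit); v_7(x) = 0

ℤ_7 = {x ∈ ℚ_7 : v_7(x) ≥ 0} and ℤ_7^× = {x ∈ ℤ_7 : v_7(x) = 0}. Here v_7(31/75) = v_7(num) − v_7(den) = 0; compare against these criteria.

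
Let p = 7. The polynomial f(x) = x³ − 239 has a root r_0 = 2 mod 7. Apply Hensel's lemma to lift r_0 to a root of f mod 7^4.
r_3 = 254 (mod 2401)

Hensel: r_{i+1} = r_i − f(r_i)/f′(r_i) mod 7^{i+2}, where f′(x) = 3x². Iterate:
  r_0 = 2 (mod 7)
  r_1 = 9 (mod 49)
  r_2 = 254 (mod 343)
  r_3 = 254 (mod 2401)
Final: r = 254 with f(r) ≡ 0 mod 7^4.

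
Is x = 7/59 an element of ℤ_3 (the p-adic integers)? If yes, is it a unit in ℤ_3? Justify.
x ∈ ℤ_3^× (unit); v_3(x) = 0

ℤ_3 = {x ∈ ℚ_3 : v_3(x) ≥ 0} and ℤ_3^× = {x ∈ ℤ_3 : v_3(x) = 0}. Here v_3(7/59) = v_3(num) − v_3(den) = 0; compare against these criteria.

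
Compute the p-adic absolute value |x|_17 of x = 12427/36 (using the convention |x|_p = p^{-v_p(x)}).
|12427/36|_17 = 1/289

Step 1 — compute v_17(x) by factoring powers of 17 out of the numerator and denominator: v_17(12427/36) = 2. Step 2 — apply |x|_p = p^{-v_p(x)} = 17^{-2} = 1/289.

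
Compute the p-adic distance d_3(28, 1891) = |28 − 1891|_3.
d_3(28, 1891) = 1/81

Step 1 — x − y = 28 − 1891 = -1863. Step 2 — v_3(-1863) = 4 (factor: -1863 = −(3^4 · 23); the sign does not affect v_p). Step 3 — |x − y|_3 = 3^{-4} = 1/81.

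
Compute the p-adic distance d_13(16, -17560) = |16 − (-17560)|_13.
d_13(16, -17560) = 1/2197

Step 1 — x − y = 16 − (-17560) = 17576. Step 2 — v_13(17576) = 3 (factor: 17576 = (13^3 · 8); the sign does not affect v_p). Step 3 — |x − y|_13 = 13^{-3} = 1/2197.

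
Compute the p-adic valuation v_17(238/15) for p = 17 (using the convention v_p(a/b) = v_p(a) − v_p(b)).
v_17(238/15) = 1

Factor powers of 17 from the numerator and denominator of the reduced fraction: 238 = 17^1 · 14 and 15 = 17^0 · 15. Apply v_p(a/b) = v_p(a) − v_p(b): v_17(238/15) = 1 − 0 = 1.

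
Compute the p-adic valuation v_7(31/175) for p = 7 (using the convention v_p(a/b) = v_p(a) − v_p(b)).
v_7(31/175) = -1

Factor powers of 7 from the numerator and denominator of the reduced fraction: 31 = 7^0 · 31 and 175 = 7^1 · 25. Apply v_p(a/b) = v_p(a) − v_p(b): v_7(31/175) = 0 − 1 = -1.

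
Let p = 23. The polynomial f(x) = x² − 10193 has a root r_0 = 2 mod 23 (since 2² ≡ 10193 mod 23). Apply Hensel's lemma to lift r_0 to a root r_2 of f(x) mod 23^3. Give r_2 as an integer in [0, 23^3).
r_2 = 4533 (mod 12167)

Hensel's recurrence: r_{i+1} = r_i − f(r_i)·(f′(r_i))^{-1} mod 23^{i+2}, with f′(x) = 2x. Iterate:
  r_0 = 2 (mod 23)
  r_1 = 301 (mod 529)
  r_2 = 4533 (mod 12167)
Final: r_2 = 4533, and one checks f(r_2) ≡ 0 mod 23^3.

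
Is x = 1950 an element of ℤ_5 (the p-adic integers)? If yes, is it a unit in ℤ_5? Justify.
x ∈ ℤ_5 but not a unit; v_5(x) = 2 > 0

ℤ_5 = {x ∈ ℚ_5 : v_5(x) ≥ 0} and ℤ_5^× = {x ∈ ℤ_5 : v_5(x) = 0}. Here v_5(1950) = v_5(num) − v_5(den) = 2; compare against these criteria.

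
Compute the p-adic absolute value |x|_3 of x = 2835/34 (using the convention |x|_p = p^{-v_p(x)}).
|2835/34|_3 = 1/81

Step 1 — compute v_3(x) by factoring powers of 3 out of the numerator and denominator: v_3(2835/34) = 4. Step 2 — apply |x|_p = p^{-v_p(x)} = 3^{-4} = 1/81.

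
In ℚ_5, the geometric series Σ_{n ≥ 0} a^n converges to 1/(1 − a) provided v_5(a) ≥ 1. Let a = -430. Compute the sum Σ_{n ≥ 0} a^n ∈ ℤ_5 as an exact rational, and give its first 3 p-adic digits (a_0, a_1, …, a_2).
Σ a^n = 1/(1 − a) = 1/431;  first 3 digits = (1, 4, 3)

v_5(a) = 1 ≥ 1, so the series converges in ℤ_5 to 1/(1 − a) = 1/(1 − (-430)) = 1/431. Expand this rational in ℤ_5: compute digits iteratively via d_i = x_i mod 5, x_{i+1} = (x_i − d_i)/5. The first 3 digits are (1, 4, 3).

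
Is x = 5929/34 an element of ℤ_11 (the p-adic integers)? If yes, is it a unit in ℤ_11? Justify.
x ∈ ℤ_11 but not a unit; v_11(x) = 2 > 0

ℤ_11 = {x ∈ ℚ_11 : v_11(x) ≥ 0} and ℤ_11^× = {x ∈ ℤ_11 : v_11(x) = 0}. Here v_11(5929/34) = v_11(num) − v_11(den) = 2; compare against these criteria.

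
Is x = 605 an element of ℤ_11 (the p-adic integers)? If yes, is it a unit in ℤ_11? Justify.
x ∈ ℤ_11 but not a unit; v_11(x) = 2 > 0

ℤ_11 = {x ∈ ℚ_11 : v_11(x) ≥ 0} and ℤ_11^× = {x ∈ ℤ_11 : v_11(x) = 0}. Here v_11(605) = v_11(num) − v_11(den) = 2; compare against these criteria.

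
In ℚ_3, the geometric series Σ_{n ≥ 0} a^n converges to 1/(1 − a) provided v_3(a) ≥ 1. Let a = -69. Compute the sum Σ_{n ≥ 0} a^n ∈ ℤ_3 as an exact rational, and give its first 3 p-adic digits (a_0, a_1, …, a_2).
Σ a^n = 1/(1 − a) = 1/70;  first 3 digits = (1, 1, 2)

v_3(a) = 1 ≥ 1, so the series converges in ℤ_3 to 1/(1 − a) = 1/(1 − (-69)) = 1/70. Expand this rational in ℤ_3: compute digits iteratively via d_i = x_i mod 3, x_{i+1} = (x_i − d_i)/3. The first 3 digits are (1, 1, 2).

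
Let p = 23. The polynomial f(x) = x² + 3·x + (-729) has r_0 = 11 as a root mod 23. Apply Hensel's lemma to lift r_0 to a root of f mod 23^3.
r_2 = 5853 (mod 12167)

Hensel: r_{i+1} = r_i − f(r_i)·(f′(r_i))^{-1} mod 23^{i+2}, f′(x) = 2x + 3. Iterate:
  r_0 = 11 (mod 23)
  r_1 = 34 (mod 529)
  r_2 = 5853 (mod 12167)
Final: r = 5853 satisfies f(r) ≡ 0 mod 23^3.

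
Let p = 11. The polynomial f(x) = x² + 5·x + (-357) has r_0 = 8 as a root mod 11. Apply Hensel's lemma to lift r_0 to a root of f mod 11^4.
r_3 = 14275 (mod 14641)

Hensel: r_{i+1} = r_i − f(r_i)·(f′(r_i))^{-1} mod 11^{i+2}, f′(x) = 2x + 5. Iterate:
  r_0 = 8 (mod 11)
  r_1 = 118 (mod 121)
  r_2 = 965 (mod 1331)
  r_3 = 14275 (mod 14641)
Final: r = 14275 satisfies f(r) ≡ 0 mod 11^4.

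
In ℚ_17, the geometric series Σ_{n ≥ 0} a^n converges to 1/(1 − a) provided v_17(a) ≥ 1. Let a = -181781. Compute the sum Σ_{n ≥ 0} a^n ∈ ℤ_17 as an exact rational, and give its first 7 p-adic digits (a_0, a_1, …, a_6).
Σ a^n = 1/(1 − a) = 1/181782;  first 7 digits = (1, 0, 0, 14, 14, 16, 8)

v_17(a) = 3 ≥ 1, so the series converges in ℤ_17 to 1/(1 − a) = 1/(1 − (-181781)) = 1/181782. Expand this rational in ℤ_17: compute digits iteratively via d_i = x_i mod 17, x_{i+1} = (x_i − d_i)/17. The first 7 digits are (1, 0, 0, 14, 14, 16, 8).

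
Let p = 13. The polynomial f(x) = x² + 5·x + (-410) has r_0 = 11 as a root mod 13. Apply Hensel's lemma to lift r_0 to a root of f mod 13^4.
r_3 = 5315 (mod 28561)

Hensel: r_{i+1} = r_i − f(r_i)·(f′(r_i))^{-1} mod 13^{i+2}, f′(x) = 2x + 5. Iterate:
  r_0 = 11 (mod 13)
  r_1 = 76 (mod 169)
  r_2 = 921 (mod 2197)
  r_3 = 5315 (mod 28561)
Final: r = 5315 satisfies f(r) ≡ 0 mod 13^4.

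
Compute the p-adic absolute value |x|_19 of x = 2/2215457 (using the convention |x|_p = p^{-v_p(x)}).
|2/2215457|_19 = 130321

Step 1 — compute v_19(x) by factoring powers of 19 out of the numerator and denominator: v_19(2/2215457) = -4. Step 2 — apply |x|_p = p^{-v_p(x)} = 19^{4} = 130321.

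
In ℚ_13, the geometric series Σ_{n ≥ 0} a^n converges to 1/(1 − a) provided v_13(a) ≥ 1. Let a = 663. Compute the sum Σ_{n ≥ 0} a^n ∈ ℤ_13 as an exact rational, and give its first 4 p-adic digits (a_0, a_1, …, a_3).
Σ a^n = 1/(1 − a) = -1/662;  first 4 digits = (1, 12, 4, 4)

v_13(a) = 1 ≥ 1, so the series converges in ℤ_13 to 1/(1 − a) = 1/(1 − 663) = -1/662. Expand this rational in ℤ_13: compute digits iteratively via d_i = x_i mod 13, x_{i+1} = (x_i − d_i)/13. The first 4 digits are (1, 12, 4, 4).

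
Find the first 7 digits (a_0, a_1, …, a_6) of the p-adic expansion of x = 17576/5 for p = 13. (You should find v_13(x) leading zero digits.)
(a_0, …, a_6) = (0, 0, 0, 12, 7, 2, 5)

v_13(17576/5) = 3, so a_0 = ... = a_2 = 0. Factor out: x = 13^3 · u with u = 8/5 a unit in ℤ_13. Expand u iteratively via a_{v+i} = u_i mod 13, u_{i+1} = (u_i − a_{v+i})/13:
  u_0 = 8/5;  a_3 = 12;  u_1 = (u_0 − 12)/13 = -4/5
  u_1 = -4/5;  a_4 = 7;  u_2 = (u_1 − 7)/13 = -3/5
  u_2 = -3/5;  a_5 = 2;  u_3 = (u_2 − 2)/13 = -1/5
  u_3 = -1/5;  a_6 = 5;  u_4 = (u_3 − 5)/13 = -2/5
Digits: (0, 0, 0, 12, 7, 2, 5).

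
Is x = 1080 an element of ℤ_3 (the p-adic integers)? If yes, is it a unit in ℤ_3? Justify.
x ∈ ℤ_3 but not a unit; v_3(x) = 3 > 0

ℤ_3 = {x ∈ ℚ_3 : v_3(x) ≥ 0} and ℤ_3^× = {x ∈ ℤ_3 : v_3(x) = 0}. Here v_3(1080) = v_3(num) − v_3(den) = 3; compare against these criteria.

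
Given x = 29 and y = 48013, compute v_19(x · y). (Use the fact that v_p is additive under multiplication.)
v_19(1392377) = 3

v_p(x) = 0 (factor: 29 = 19^0 · 29); v_p(y) = 3 (factor: 48013 = 19^3 · 7). Additivity: v_p(xy) = v_p(x) + v_p(y) = 0 + 3 = 3. (Direct check: xy = 1392377 = 19^3 · (203).)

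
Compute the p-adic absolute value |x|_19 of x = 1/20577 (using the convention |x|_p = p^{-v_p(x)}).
|1/20577|_19 = 6859

Step 1 — compute v_19(x) by factoring powers of 19 out of the numerator and denominator: v_19(1/20577) = -3. Step 2 — apply |x|_p = p^{-v_p(x)} = 19^{3} = 6859.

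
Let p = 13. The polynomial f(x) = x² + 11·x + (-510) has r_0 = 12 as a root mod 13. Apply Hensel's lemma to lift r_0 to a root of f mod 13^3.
r_2 = 376 (mod 2197)

Hensel: r_{i+1} = r_i − f(r_i)·(f′(r_i))^{-1} mod 13^{i+2}, f′(x) = 2x + 11. Iterate:
  r_0 = 12 (mod 13)
  r_1 = 38 (mod 169)
  r_2 = 376 (mod 2197)
Final: r = 376 satisfies f(r) ≡ 0 mod 13^3.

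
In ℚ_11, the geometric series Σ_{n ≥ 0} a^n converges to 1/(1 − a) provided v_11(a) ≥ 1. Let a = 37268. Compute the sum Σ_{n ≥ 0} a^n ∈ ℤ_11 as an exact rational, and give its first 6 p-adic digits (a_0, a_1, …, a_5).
Σ a^n = 1/(1 − a) = -1/37267;  first 6 digits = (1, 0, 0, 6, 2, 0)

v_11(a) = 3 ≥ 1, so the series converges in ℤ_11 to 1/(1 − a) = 1/(1 − 37268) = -1/37267. Expand this rational in ℤ_11: compute digits iteratively via d_i = x_i mod 11, x_{i+1} = (x_i − d_i)/11. The first 6 digits are (1, 0, 0, 6, 2, 0).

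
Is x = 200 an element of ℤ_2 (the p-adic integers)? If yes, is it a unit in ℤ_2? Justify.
x ∈ ℤ_2 but not a unit; v_2(x) = 3 > 0

ℤ_2 = {x ∈ ℚ_2 : v_2(x) ≥ 0} and ℤ_2^× = {x ∈ ℤ_2 : v_2(x) = 0}. Here v_2(200) = v_2(num) − v_2(den) = 3; compare against these criteria.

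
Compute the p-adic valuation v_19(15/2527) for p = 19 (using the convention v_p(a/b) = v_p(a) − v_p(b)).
v_19(15/2527) = -2

Factor powers of 19 from the numerator and denominator of the reduced fraction: 15 = 19^0 · 15 and 2527 = 19^2 · 7. Apply v_p(a/b) = v_p(a) − v_p(b): v_19(15/2527) = 0 − 2 = -2.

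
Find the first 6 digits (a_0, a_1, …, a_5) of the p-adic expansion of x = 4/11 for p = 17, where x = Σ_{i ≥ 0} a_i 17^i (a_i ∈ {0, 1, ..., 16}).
(a_0, …, a_5) = (5, 9, 1, 3, 6, 12)

v_17(4/11) = 0 (numerator and denominator both coprime to 17), so x ∈ ℤ_17^×. Compute digits iteratively via a_i = x_i mod 17, x_{i+1} = (x_i − a_i)/17, with x_0 = x:
  x_0 = 4/11;  a_0 = 5;  x_1 = (x_0 − 5)/17 = -3/11
  x_1 = -3/11;  a_1 = 9;  x_2 = (x_1 − 9)/17 = -6/11
  x_2 = -6/11;  a_2 = 1;  x_3 = (x_2 − 1)/17 = -1/11
  x_3 = -1/11;  a_3 = 3;  x_4 = (x_3 − 3)/17 = -2/11
  x_4 = -2/11;  a_4 = 6;  x_5 = (x_4 − 6)/17 = -4/11
  x_5 = -4/11;  a_5 = 12;  x_6 = (x_5 − 12)/17 = -8/11
Digits: (5, 9, 1, 3, 6, 12).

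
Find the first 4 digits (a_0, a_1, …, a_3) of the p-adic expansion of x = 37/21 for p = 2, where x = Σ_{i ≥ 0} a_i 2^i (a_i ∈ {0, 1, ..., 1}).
(a_0, …, a_3) = (1, 0, 0, 0)

v_2(37/21) = 0 (numerator and denominator both coprime to 2), so x ∈ ℤ_2^×. Compute digits iteratively via a_i = x_i mod 2, x_{i+1} = (x_i − a_i)/2, with x_0 = x:
  x_0 = 37/21;  a_0 = 1;  x_1 = (x_0 − 1)/2 = 8/21
  x_1 = 8/21;  a_1 = 0;  x_2 = (x_1 − 0)/2 = 4/21
  x_2 = 4/21;  a_2 = 0;  x_3 = (x_2 − 0)/2 = 2/21
  x_3 = 2/21;  a_3 = 0;  x_4 = (x_3 − 0)/2 = 1/21
Digits: (1, 0, 0, 0).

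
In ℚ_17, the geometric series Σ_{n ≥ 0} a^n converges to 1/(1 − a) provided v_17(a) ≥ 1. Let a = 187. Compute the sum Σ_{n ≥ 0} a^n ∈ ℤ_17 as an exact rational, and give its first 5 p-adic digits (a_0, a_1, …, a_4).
Σ a^n = 1/(1 − a) = -1/186;  first 5 digits = (1, 11, 2, 12, 14)

v_17(a) = 1 ≥ 1, so the series converges in ℤ_17 to 1/(1 − a) = 1/(1 − 187) = -1/186. Expand this rational in ℤ_17: compute digits iteratively via d_i = x_i mod 17, x_{i+1} = (x_i − d_i)/17. The first 5 digits are (1, 11, 2, 12, 14).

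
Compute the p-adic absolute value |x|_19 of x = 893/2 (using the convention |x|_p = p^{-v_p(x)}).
|893/2|_19 = 1/19

Step 1 — compute v_19(x) by factoring powers of 19 out of the numerator and denominator: v_19(893/2) = 1. Step 2 — apply |x|_p = p^{-v_p(x)} = 19^{-1} = 1/19.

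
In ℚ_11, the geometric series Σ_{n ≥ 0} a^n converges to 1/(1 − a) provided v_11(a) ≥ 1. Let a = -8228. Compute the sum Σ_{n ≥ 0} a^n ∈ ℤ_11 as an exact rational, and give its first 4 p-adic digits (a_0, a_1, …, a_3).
Σ a^n = 1/(1 − a) = 1/8229;  first 4 digits = (1, 0, 9, 4)

v_11(a) = 2 ≥ 1, so the series converges in ℤ_11 to 1/(1 − a) = 1/(1 − (-8228)) = 1/8229. Expand this rational in ℤ_11: compute digits iteratively via d_i = x_i mod 11, x_{i+1} = (x_i − d_i)/11. The first 4 digits are (1, 0, 9, 4).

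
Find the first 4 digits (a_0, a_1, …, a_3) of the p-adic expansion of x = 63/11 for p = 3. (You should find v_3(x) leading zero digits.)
(a_0, …, a_3) = (0, 0, 2, 2)

v_3(63/11) = 2, so a_0 = ... = a_1 = 0. Factor out: x = 3^2 · u with u = 7/11 a unit in ℤ_3. Expand u iteratively via a_{v+i} = u_i mod 3, u_{i+1} = (u_i − a_{v+i})/3:
  u_0 = 7/11;  a_2 = 2;  u_1 = (u_0 − 2)/3 = -5/11
  u_1 = -5/11;  a_3 = 2;  u_2 = (u_1 − 2)/3 = -9/11
Digits: (0, 0, 2, 2).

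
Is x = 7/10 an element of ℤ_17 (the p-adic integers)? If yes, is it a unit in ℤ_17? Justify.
x ∈ ℤ_17^× (unit); v_17(x) = 0

ℤ_17 = {x ∈ ℚ_17 : v_17(x) ≥ 0} and ℤ_17^× = {x ∈ ℤ_17 : v_17(x) = 0}. Here v_17(7/10) = v_17(num) − v_17(den) = 0; compare against these criteria.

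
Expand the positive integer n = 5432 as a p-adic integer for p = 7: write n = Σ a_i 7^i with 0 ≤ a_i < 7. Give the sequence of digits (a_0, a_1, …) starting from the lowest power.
(a_0, a_1, …) = (0, 6, 5, 1, 2)

Repeated division by 7 gives the digits low-to-high: 5432 = 6·7^1 + 5·7^2 + 1·7^3 + 2·7^4. Digit sequence: (0, 6, 5, 1, 2).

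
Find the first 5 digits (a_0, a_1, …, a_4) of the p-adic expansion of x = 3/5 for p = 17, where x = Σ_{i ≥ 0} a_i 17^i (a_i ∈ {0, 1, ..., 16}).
(a_0, …, a_4) = (4, 10, 13, 6, 3)

v_17(3/5) = 0 (numerator and denominator both coprime to 17), so x ∈ ℤ_17^×. Compute digits iteratively via a_i = x_i mod 17, x_{i+1} = (x_i − a_i)/17, with x_0 = x:
  x_0 = 3/5;  a_0 = 4;  x_1 = (x_0 − 4)/17 = -1/5
  x_1 = -1/5;  a_1 = 10;  x_2 = (x_1 − 10)/17 = -3/5
  x_2 = -3/5;  a_2 = 13;  x_3 = (x_2 − 13)/17 = -4/5
  x_3 = -4/5;  a_3 = 6;  x_4 = (x_3 − 6)/17 = -2/5
  x_4 = -2/5;  a_4 = 3;  x_5 = (x_4 − 3)/17 = -1/5
Digits: (4, 10, 13, 6, 3).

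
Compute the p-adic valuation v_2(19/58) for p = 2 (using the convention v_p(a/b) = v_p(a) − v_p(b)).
v_2(19/58) = -1

Factor powers of 2 from the numerator and denominator of the reduced fraction: 19 = 2^0 · 19 and 58 = 2^1 · 29. Apply v_p(a/b) = v_p(a) − v_p(b): v_2(19/58) = 0 − 1 = -1.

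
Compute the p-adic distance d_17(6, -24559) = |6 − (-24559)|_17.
d_17(6, -24559) = 1/4913

Step 1 — x − y = 6 − (-24559) = 24565. Step 2 — v_17(24565) = 3 (factor: 24565 = (17^3 · 5); the sign does not affect v_p). Step 3 — |x − y|_17 = 17^{-3} = 1/4913.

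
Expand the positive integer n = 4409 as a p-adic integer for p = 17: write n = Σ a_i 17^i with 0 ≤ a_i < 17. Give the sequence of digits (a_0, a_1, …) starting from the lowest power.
(a_0, a_1, …) = (6, 4, 15)

Repeated division by 17 gives the digits low-to-high: 4409 = 6 + 4·17^1 + 15·17^2. Digit sequence: (6, 4, 15).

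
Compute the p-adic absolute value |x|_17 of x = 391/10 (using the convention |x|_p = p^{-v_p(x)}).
|391/10|_17 = 1/17

Step 1 — compute v_17(x) by factoring powers of 17 out of the numerator and denominator: v_17(391/10) = 1. Step 2 — apply |x|_p = p^{-v_p(x)} = 17^{-1} = 1/17.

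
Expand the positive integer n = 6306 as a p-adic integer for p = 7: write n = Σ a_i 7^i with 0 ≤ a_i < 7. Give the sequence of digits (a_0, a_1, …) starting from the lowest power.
(a_0, a_1, …) = (6, 4, 2, 4, 2)

Repeated division by 7 gives the digits low-to-high: 6306 = 6 + 4·7^1 + 2·7^2 + 4·7^3 + 2·7^4. Digit sequence: (6, 4, 2, 4, 2).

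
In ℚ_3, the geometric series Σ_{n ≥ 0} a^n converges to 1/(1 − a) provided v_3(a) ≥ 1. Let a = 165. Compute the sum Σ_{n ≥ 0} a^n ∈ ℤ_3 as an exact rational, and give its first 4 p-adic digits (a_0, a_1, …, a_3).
Σ a^n = 1/(1 − a) = -1/164;  first 4 digits = (1, 1, 1, 1)

v_3(a) = 1 ≥ 1, so the series converges in ℤ_3 to 1/(1 − a) = 1/(1 − 165) = -1/164. Expand this rational in ℤ_3: compute digits iteratively via d_i = x_i mod 3, x_{i+1} = (x_i − d_i)/3. The first 4 digits are (1, 1, 1, 1).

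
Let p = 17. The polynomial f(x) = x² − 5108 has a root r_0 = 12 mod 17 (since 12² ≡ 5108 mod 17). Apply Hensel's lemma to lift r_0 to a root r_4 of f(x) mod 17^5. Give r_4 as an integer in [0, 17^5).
r_4 = 789526 (mod 1419857)

Hensel's recurrence: r_{i+1} = r_i − f(r_i)·(f′(r_i))^{-1} mod 17^{i+2}, with f′(x) = 2x. Iterate:
  r_0 = 12 (mod 17)
  r_1 = 267 (mod 289)
  r_2 = 3446 (mod 4913)
  r_3 = 37837 (mod 83521)
  r_4 = 789526 (mod 1419857)
Final: r_4 = 789526, and one checks f(r_4) ≡ 0 mod 17^5.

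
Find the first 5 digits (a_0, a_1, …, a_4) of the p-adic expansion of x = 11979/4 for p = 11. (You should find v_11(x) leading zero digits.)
(a_0, …, a_4) = (0, 0, 0, 5, 8)

v_11(11979/4) = 3, so a_0 = ... = a_2 = 0. Factor out: x = 11^3 · u with u = 9/4 a unit in ℤ_11. Expand u iteratively via a_{v+i} = u_i mod 11, u_{i+1} = (u_i − a_{v+i})/11:
  u_0 = 9/4;  a_3 = 5;  u_1 = (u_0 − 5)/11 = -1/4
  u_1 = -1/4;  a_4 = 8;  u_2 = (u_1 − 8)/11 = -3/4
Digits: (0, 0, 0, 5, 8).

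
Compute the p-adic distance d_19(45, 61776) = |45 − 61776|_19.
d_19(45, 61776) = 1/6859

Step 1 — x − y = 45 − 61776 = -61731. Step 2 — v_19(-61731) = 3 (factor: -61731 = −(19^3 · 9); the sign does not affect v_p). Step 3 — |x − y|_19 = 19^{-3} = 1/6859.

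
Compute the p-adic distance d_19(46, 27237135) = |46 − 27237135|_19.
d_19(46, 27237135) = 1/2476099

Step 1 — x − y = 46 − 27237135 = -27237089. Step 2 — v_19(-27237089) = 5 (factor: -27237089 = −(19^5 · 11); the sign does not affect v_p). Step 3 — |x − y|_19 = 19^{-5} = 1/2476099.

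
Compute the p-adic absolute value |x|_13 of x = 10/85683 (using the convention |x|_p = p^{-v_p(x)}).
|10/85683|_13 = 28561

Step 1 — compute v_13(x) by factoring powers of 13 out of the numerator and denominator: v_13(10/85683) = -4. Step 2 — apply |x|_p = p^{-v_p(x)} = 13^{4} = 28561.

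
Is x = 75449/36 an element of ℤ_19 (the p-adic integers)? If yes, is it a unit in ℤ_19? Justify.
x ∈ ℤ_19 but not a unit; v_19(x) = 3 > 0

ℤ_19 = {x ∈ ℚ_19 : v_19(x) ≥ 0} and ℤ_19^× = {x ∈ ℤ_19 : v_19(x) = 0}. Here v_19(75449/36) = v_19(num) − v_19(den) = 3; compare against these criteria.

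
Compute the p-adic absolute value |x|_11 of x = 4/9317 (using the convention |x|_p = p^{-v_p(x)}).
|4/9317|_11 = 1331

Step 1 — compute v_11(x) by factoring powers of 11 out of the numerator and denominator: v_11(4/9317) = -3. Step 2 — apply |x|_p = p^{-v_p(x)} = 11^{3} = 1331.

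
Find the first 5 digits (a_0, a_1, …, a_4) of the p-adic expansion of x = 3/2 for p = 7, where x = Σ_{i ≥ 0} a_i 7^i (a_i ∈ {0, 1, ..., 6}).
(a_0, …, a_4) = (5, 3, 3, 3, 3)

v_7(3/2) = 0 (numerator and denominator both coprime to 7), so x ∈ ℤ_7^×. Compute digits iteratively via a_i = x_i mod 7, x_{i+1} = (x_i − a_i)/7, with x_0 = x:
  x_0 = 3/2;  a_0 = 5;  x_1 = (x_0 − 5)/7 = -1/2
  x_1 = -1/2;  a_1 = 3;  x_2 = (x_1 − 3)/7 = -1/2
  x_2 = -1/2;  a_2 = 3;  x_3 = (x_2 − 3)/7 = -1/2
  x_3 = -1/2;  a_3 = 3;  x_4 = (x_3 − 3)/7 = -1/2
  x_4 = -1/2;  a_4 = 3;  x_5 = (x_4 − 3)/7 = -1/2
Digits: (5, 3, 3, 3, 3).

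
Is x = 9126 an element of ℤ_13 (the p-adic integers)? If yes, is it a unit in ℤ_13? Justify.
x ∈ ℤ_13 but not a unit; v_13(x) = 2 > 0

ℤ_13 = {x ∈ ℚ_13 : v_13(x) ≥ 0} and ℤ_13^× = {x ∈ ℤ_13 : v_13(x) = 0}. Here v_13(9126) = v_13(num) − v_13(den) = 2; compare against these criteria.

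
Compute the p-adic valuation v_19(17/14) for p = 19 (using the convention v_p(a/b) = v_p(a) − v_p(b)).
v_19(17/14) = 0

Factor powers of 19 from the numerator and denominator of the reduced fraction: 17 = 19^0 · 17 and 14 = 19^0 · 14. Apply v_p(a/b) = v_p(a) − v_p(b): v_19(17/14) = 0 − 0 = 0.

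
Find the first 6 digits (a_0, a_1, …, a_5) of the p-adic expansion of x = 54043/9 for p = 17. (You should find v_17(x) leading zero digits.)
(a_0, …, a_5) = (0, 0, 0, 5, 13, 3)

v_17(54043/9) = 3, so a_0 = ... = a_2 = 0. Factor out: x = 17^3 · u with u = 11/9 a unit in ℤ_17. Expand u iteratively via a_{v+i} = u_i mod 17, u_{i+1} = (u_i − a_{v+i})/17:
  u_0 = 11/9;  a_3 = 5;  u_1 = (u_0 − 5)/17 = -2/9
  u_1 = -2/9;  a_4 = 13;  u_2 = (u_1 − 13)/17 = -7/9
  u_2 = -7/9;  a_5 = 3;  u_3 = (u_2 − 3)/17 = -2/9
Digits: (0, 0, 0, 5, 13, 3).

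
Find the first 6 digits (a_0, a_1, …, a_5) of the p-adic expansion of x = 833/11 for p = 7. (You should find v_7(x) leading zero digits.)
(a_0, …, a_5) = (0, 0, 6, 0, 5, 5)

v_7(833/11) = 2, so a_0 = ... = a_1 = 0. Factor out: x = 7^2 · u with u = 17/11 a unit in ℤ_7. Expand u iteratively via a_{v+i} = u_i mod 7, u_{i+1} = (u_i − a_{v+i})/7:
  u_0 = 17/11;  a_2 = 6;  u_1 = (u_0 − 6)/7 = -7/11
  u_1 = -7/11;  a_3 = 0;  u_2 = (u_1 − 0)/7 = -1/11
  u_2 = -1/11;  a_4 = 5;  u_3 = (u_2 − 5)/7 = -8/11
  u_3 = -8/11;  a_5 = 5;  u_4 = (u_3 − 5)/7 = -9/11
Digits: (0, 0, 6, 0, 5, 5).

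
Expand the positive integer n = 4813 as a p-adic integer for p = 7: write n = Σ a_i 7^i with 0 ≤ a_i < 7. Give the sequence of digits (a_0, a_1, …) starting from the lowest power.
(a_0, a_1, …) = (4, 1, 0, 0, 2)

Repeated division by 7 gives the digits low-to-high: 4813 = 4 + 1·7^1 + 2·7^4. Digit sequence: (4, 1, 0, 0, 2).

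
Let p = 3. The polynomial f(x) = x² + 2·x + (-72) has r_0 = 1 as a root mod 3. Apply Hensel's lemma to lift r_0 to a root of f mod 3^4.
r_3 = 43 (mod 81)

Hensel: r_{i+1} = r_i − f(r_i)·(f′(r_i))^{-1} mod 3^{i+2}, f′(x) = 2x + 2. Iterate:
  r_0 = 1 (mod 3)
  r_1 = 7 (mod 9)
  r_2 = 16 (mod 27)
  r_3 = 43 (mod 81)
Final: r = 43 satisfies f(r) ≡ 0 mod 3^4.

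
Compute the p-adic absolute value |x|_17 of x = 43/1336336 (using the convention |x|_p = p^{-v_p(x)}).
|43/1336336|_17 = 83521

Step 1 — compute v_17(x) by factoring powers of 17 out of the numerator and denominator: v_17(43/1336336) = -4. Step 2 — apply |x|_p = p^{-v_p(x)} = 17^{4} = 83521.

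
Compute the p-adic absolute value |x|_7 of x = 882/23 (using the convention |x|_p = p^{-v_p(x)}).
|882/23|_7 = 1/49

Step 1 — compute v_7(x) by factoring powers of 7 out of the numerator and denominator: v_7(882/23) = 2. Step 2 — apply |x|_p = p^{-v_p(x)} = 7^{-2} = 1/49.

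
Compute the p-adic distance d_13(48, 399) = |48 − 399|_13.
d_13(48, 399) = 1/13

Step 1 — x − y = 48 − 399 = -351. Step 2 — v_13(-351) = 1 (factor: -351 = −(13^1 · 27); the sign does not affect v_p). Step 3 — |x − y|_13 = 13^{-1} = 1/13.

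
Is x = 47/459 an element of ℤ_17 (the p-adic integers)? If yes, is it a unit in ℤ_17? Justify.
x ∉ ℤ_17 (v_17(x) = -1 < 0)

ℤ_17 = {x ∈ ℚ_17 : v_17(x) ≥ 0} and ℤ_17^× = {x ∈ ℤ_17 : v_17(x) = 0}. Here v_17(47/459) = v_17(num) − v_17(den) = -1; compare against these criteria.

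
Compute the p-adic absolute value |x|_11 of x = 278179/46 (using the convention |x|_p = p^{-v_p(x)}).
|278179/46|_11 = 1/14641

Step 1 — compute v_11(x) by factoring powers of 11 out of the numerator and denominator: v_11(278179/46) = 4. Step 2 — apply |x|_p = p^{-v_p(x)} = 11^{-4} = 1/14641.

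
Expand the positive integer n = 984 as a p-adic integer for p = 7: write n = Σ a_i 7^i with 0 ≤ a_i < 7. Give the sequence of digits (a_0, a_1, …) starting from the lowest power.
(a_0, a_1, …) = (4, 0, 6, 2)

Repeated division by 7 gives the digits low-to-high: 984 = 4 + 6·7^2 + 2·7^3. Digit sequence: (4, 0, 6, 2).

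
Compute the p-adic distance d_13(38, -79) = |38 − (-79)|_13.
d_13(38, -79) = 1/13

Step 1 — x − y = 38 − (-79) = 117. Step 2 — v_13(117) = 1 (factor: 117 = (13^1 · 9); the sign does not affect v_p). Step 3 — |x − y|_13 = 13^{-1} = 1/13.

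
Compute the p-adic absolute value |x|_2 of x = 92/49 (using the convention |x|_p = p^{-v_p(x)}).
|92/49|_2 = 1/4

Step 1 — compute v_2(x) by factoring powers of 2 out of the numerator and denominator: v_2(92/49) = 2. Step 2 — apply |x|_p = p^{-v_p(x)} = 2^{-2} = 1/4.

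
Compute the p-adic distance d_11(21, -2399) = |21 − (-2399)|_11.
d_11(21, -2399) = 1/121

Step 1 — x − y = 21 − (-2399) = 2420. Step 2 — v_11(2420) = 2 (factor: 2420 = (11^2 · 20); the sign does not affect v_p). Step 3 — |x − y|_11 = 11^{-2} = 1/121.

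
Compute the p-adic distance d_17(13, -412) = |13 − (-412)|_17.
d_17(13, -412) = 1/17

Step 1 — x − y = 13 − (-412) = 425. Step 2 — v_17(425) = 1 (factor: 425 = (17^1 · 25); the sign does not affect v_p). Step 3 — |x − y|_17 = 17^{-1} = 1/17.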